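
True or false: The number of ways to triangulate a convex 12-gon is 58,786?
False

Reasoning: Triangulations of a convex 12-gon are counted by the Catalan number C_10: C_10 = C(20,10)/(10+1) = 184,756/11 = 16,796.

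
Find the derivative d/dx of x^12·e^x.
(12x^11 + x^12)e^x

Working:
Product rule: d/dx[x^12]·e^x + x^12·d/dx[e^x] = 12x^{11}e^x + x^12e^x.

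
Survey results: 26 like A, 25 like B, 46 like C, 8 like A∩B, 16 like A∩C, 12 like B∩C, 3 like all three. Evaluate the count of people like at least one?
64

|A∪B∪C| = 26+25+46-8-16-12+3 = 64.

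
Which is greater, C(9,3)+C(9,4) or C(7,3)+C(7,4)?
First=210, Second=70.
Final answer: C(9,3)+C(9,4)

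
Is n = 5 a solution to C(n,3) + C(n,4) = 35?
No

Reasoning: C(5,3) + C(5,4) = 10 + 5 = 15, which does not equal 35.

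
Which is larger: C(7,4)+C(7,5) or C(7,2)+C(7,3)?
Equal
First=56, Second=56.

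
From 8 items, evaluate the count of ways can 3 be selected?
56

Solution: C(8,3) = 8! / (3! × (8-3)!)
         = 8! / (3! × 5!)
         = 56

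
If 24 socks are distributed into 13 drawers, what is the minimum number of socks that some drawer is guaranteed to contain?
2

Explanation: Pigeonhole: ⌈24/13⌉ = 2.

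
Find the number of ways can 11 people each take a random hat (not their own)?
Using D(n) = (n-1)[D(n-1) + D(n-2)]:
D(11) = (11-1) × [D(10) + D(9)]
      = 10 × [1334961 + 133496]
      = 10 × 1468457
      = 14,684,570
Final answer: 14,684,570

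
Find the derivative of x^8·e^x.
Product rule: d/dx[x^8]·e^x + x^8·d/dx[e^x] = 8x^{7}e^x + x^8e^x.
Final answer: (8x^7 + x^8)e^x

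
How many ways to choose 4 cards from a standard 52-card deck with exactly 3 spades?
13 spades and 39 non-spades: C(13,3) × C(39,1) = 286 × 39 = 11,154.

Answer: 11,154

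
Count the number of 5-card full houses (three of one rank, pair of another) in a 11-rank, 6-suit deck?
33,000

Solution: Triple rank: 11. Triple suits: C(6,3)=20. Pair rank: 10. Pair suits: C(6,2)=15. Total: 33,000.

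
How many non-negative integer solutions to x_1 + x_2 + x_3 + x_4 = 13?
560

Working:
C(13+4-1, 4-1) = 560.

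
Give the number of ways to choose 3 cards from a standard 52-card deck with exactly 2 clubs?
13 clubs and 39 non-clubs: C(13,2) × C(39,1) = 78 × 39 = 3,042.

Answer: 3,042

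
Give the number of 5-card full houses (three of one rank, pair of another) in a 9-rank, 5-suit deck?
7,200

Working:
Triple rank: 9. Triple suits: C(5,3)=10. Pair rank: 8. Pair suits: C(5,2)=10. Total: 7,200.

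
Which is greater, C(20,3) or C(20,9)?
C(20,3)=1,140, C(20,9)=167,960.
Final answer: C(20,9)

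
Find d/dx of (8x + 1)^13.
Chain rule: 13(8x+1)^{12} × 8 = 104(8x+1)^{12}.
Final answer: 104(8x + 1)^12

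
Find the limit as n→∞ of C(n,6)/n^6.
1/720

C(n,6) ≈ n^6/6! for large n. Limit = 1/6! = 1/720.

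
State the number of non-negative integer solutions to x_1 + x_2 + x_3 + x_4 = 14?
680

Explanation: C(14+4-1, 4-1) = 680.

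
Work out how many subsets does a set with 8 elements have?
256

Each element can be included or excluded: 2^8 = 256.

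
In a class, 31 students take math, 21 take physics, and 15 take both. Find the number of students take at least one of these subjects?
|A∪B| = |A|+|B|-|A∩B| = 31+21-15 = 37.
Final answer: 37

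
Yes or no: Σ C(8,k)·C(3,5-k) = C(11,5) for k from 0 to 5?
Vandermonde's identity gives C(11,5) = 462; RHS C(11,5) = 462.
Final answer: Yes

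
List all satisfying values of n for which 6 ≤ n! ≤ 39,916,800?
3, 4, 5, 6, 7, 8, 9, 10, 11

n! is strictly increasing; 3! = 6 and 11! = 39,916,800, so valid n = 3, 4, 5, 6, 7, 8, 9, 10, 11.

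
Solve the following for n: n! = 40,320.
8

Reasoning: n! is strictly increasing. 6! = 720, 7! = 5,040, 8! = 40,320 ✓. So n = 8.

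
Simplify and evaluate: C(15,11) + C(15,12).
1,820

Reasoning: By Pascal's identity: C(16,12) = 1,820.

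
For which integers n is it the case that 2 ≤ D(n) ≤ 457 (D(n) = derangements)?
Using D(n) = (n−1)[D(n−1) + D(n−2)] with D(1)=0, D(2)=1: D(2)=1; D(3)=2; D(4)=9; D(5)=44; D(6)=265; D(7)=1,854. So valid n = 3, 4, 5, 6.

Answer: 3, 4, 5, 6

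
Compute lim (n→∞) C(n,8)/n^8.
1/40320

Working:
C(n,8) ≈ n^8/8! for large n. Limit = 1/8! = 1/40320.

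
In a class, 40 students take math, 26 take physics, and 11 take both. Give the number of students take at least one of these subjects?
55

Explanation: |A∪B| = |A|+|B|-|A∩B| = 40+26-11 = 55.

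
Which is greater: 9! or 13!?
13!

Working:
9!=362,880, 13!=6,227,020,800. 13! > 9!.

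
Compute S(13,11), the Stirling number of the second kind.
2,431

Reasoning: Using the Stirling recurrence: S(n,k) = k·S(n-1,k) + S(n-1,k-1)
S(13,11) = 11·S(12,11) + S(12,10)
         = 11·66 + 1705
         = 726 + 1705
         = 2,431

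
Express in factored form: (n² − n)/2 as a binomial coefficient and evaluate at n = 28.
C(n,2); C(28,2) = 378

Explanation: (n² − n)/2 = n(n−1)/2 = C(n,2). At n = 28: C(28,2) = 378.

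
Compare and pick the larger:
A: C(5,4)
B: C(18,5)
A=C(5,4)=5, B=C(18,5)=8,568.

Answer: B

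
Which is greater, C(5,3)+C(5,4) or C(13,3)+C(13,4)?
First=15, Second=1,001.
Final answer: C(13,3)+C(13,4)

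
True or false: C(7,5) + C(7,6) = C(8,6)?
Pascal's identity: LHS = 21 + 7 = 28; RHS = C(8,6) = 28. Both sides agree, so the statement holds.
Final answer: True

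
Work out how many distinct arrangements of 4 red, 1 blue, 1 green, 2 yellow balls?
840

Working:
Multinomial: 8!/(4! × 1! × 1! × 2!) = 840.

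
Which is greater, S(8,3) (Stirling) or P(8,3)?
S(8,3)
S(8,3) = 3·S(7,3) + S(7,2) = 3·301 + 63 = 966; P(8,3) = 336.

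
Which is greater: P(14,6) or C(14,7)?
P(14,6)
P(14,6)=2,162,160, C(14,7)=3,432.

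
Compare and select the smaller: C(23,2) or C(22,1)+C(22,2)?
By Pascal's identity: C(23,2) = C(22,1)+C(22,2) = 253. Equal.
Final answer: Equal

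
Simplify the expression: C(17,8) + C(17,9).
By Pascal's identity: C(18,9) = 48,620.

Answer: 48,620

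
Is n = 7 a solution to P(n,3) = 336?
No

Explanation: P(7,3) = 7·6·5 = 210, which does not equal 336.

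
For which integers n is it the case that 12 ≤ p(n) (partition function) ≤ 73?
7, 8, 9, 10, 11
Tabulating p(n) via p(n) = p(n−1) + p(n−2) − p(n−5) − p(n−7) + …: p(6)=11; p(7)=15; p(8)=22; p(9)=30; p(10)=42; p(11)=56; p(12)=77. So valid n = 7, 8, 9, 10, 11.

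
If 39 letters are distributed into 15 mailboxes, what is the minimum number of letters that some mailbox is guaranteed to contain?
3

Reasoning: Pigeonhole: ⌈39/15⌉ = 3.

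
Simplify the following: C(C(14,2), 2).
4,095
C(14,2) = 91, then C(91, 2) = 4,095.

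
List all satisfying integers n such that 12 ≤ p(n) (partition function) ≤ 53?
7, 8, 9, 10

Tabulating p(n) via p(n) = p(n−1) + p(n−2) − p(n−5) − p(n−7) + …: p(6)=11; p(7)=15; p(8)=22; p(9)=30; p(10)=42; p(11)=56. So valid n = 7, 8, 9, 10.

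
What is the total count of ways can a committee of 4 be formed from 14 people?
1,001

Explanation: C(14,4) = 14! / (4! × (14-4)!)
         = 14! / (4! × 10!)
         = 1,001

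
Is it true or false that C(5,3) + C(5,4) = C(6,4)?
True

Explanation: Pascal's identity: LHS = 10 + 5 = 15; RHS = C(6,4) = 15. Both sides agree, so the statement holds.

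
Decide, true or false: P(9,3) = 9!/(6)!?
Permutation formula P(n,k) = n!/(n-k)!: 9!/6! = 362,880/720 = 504 = P(9,3). The statement holds.

Answer: True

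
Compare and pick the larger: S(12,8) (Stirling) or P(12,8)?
P(12,8)

Solution: S(12,8) = 8·S(11,8) + S(11,7) = 8·11,880 + 63,987 = 159,027; P(12,8) = 19,958,400.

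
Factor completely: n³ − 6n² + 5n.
n(n − 1)(n − 5)

n³ − 6n² + 5n = n(n² − 6n + 5) = n(n − 1)(n − 5).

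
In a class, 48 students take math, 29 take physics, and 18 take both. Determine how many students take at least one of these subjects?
59

Explanation: |A∪B| = |A|+|B|-|A∩B| = 48+29-18 = 59.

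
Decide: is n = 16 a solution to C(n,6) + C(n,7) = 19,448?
Yes

Reasoning: C(16,6) + C(16,7) = 8,008 + 11,440 = 19,448, which equals 19,448.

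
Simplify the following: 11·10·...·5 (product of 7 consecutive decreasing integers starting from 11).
This is P(11,7) = 11!/(4)! = 1,663,200.

Answer: 1,663,200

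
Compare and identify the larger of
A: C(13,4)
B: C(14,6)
B

Reasoning: A=C(13,4)=715, B=C(14,6)=3,003.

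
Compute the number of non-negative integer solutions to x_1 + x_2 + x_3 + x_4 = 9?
C(9+4-1, 4-1) = 220.
Final answer: 220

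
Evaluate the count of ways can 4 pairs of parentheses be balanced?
Using the Catalan number formula: C_n = C(2n, n) / (n+1)
C_4 = C(8, 4) / (4+1)
     = 70 / 5
     = 14
Final answer: 14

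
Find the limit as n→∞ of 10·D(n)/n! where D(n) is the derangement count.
10/e

Explanation: D(n)/n! → 1/e, so 10·D(n)/n! → 10/e.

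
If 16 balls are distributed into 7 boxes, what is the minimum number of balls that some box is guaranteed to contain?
Pigeonhole: ⌈16/7⌉ = 3.
Final answer: 3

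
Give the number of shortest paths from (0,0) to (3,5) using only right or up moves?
56

Working:
Choose 3 rights from 8 moves: C(8,3) = 56.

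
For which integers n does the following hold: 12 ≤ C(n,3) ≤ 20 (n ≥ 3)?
6

Solution: C(5,3)=10; C(6,3)=20; C(7,3)=35. So valid n = 6.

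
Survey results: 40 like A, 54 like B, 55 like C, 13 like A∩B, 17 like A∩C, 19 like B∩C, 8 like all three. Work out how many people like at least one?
108

Explanation: |A∪B∪C| = 40+54+55-13-17-19+8 = 108.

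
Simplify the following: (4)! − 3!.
18

Solution: (4)! − 3! = (4)·3! − 3! = (4−1)·3! = 3·3! = 18.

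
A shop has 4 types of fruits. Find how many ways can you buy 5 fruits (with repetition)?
Stars and bars: C(5+4-1, 5) = C(8, 5) = 56.

Answer: 56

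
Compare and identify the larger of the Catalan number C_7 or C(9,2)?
C_7

Explanation: C_7 = C(14,7)/(7+1) = 3,432/8 = 429; C(9,2) = 36.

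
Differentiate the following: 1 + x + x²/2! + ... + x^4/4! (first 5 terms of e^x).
1 + x + x²/2! + ... + x^3/3!

Solution: Differentiating term by term gives the first 4 terms of e^x.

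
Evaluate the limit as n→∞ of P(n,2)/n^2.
1
P(n,2) = n(n-1) ≈ n^2 for large n. Limit = 1.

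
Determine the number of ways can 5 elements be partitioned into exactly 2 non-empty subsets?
15

Working:
This equals S(5,2), the Stirling number of the 2nd kind.
Using the Stirling recurrence: S(n,k) = k·S(n-1,k) + S(n-1,k-1)
S(5,2) = 2·S(4,2) + S(4,1)
         = 2·7 + 1
         = 14 + 1
         = 15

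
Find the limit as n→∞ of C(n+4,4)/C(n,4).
1

Solution: Both numerator and denominator grow as n^4/4! for large n, so the ratio → 1.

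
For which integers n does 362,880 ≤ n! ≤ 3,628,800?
9, 10

n! is strictly increasing; 9! = 362,880 and 10! = 3,628,800, so valid n = 9, 10.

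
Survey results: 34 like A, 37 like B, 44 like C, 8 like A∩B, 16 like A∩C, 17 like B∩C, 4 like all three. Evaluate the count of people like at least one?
|A∪B∪C| = 34+37+44-8-16-17+4 = 78.
Final answer: 78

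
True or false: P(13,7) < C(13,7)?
False

P(13,7) = 8,648,640 and C(13,7) = 1,716; P(n,r) = r! × C(n,r) so P > C whenever r ≥ 2.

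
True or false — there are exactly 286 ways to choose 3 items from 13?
True

Solution: C(13,3) = 286.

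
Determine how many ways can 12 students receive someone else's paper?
176,214,841
Using D(n) = (n-1)[D(n-1) + D(n-2)]:
D(12) = (12-1) × [D(11) + D(10)]
      = 11 × [14684570 + 1334961]
      = 11 × 16019531
      = 176,214,841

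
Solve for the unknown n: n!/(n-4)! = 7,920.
11

Reasoning: n!/(n-4)! = n×(n-1)×(n-2)×(n-3), a product of 4 consecutive integers ≈ (n−1.5)^4. 7,920^(1/4) + 1.5 ≈ 10.9; check n = 11: 11×10×9×8 = 7,920 ✓. So n = 11.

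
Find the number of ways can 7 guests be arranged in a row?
5,040

Arrangements of 7 distinct objects: 7! = 5,040.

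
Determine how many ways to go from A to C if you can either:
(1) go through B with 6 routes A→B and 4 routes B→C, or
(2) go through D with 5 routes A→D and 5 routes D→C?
49

Route via B: 6×4=24. Route via D: 5×5=25. Total: 49.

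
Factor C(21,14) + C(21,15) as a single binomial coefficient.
By Pascal's identity: C(21,14) + C(21,15) = C(22,15) = 170,544.
Final answer: C(22,15)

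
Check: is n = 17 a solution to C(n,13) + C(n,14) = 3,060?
Yes

Reasoning: C(17,13) + C(17,14) = 2,380 + 680 = 3,060, which equals 3,060.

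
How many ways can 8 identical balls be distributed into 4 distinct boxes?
C(8+4-1, 4-1) = C(11, 3) = 165.
Final answer: 165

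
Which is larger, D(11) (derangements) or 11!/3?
D(11)

Working:
D(11) = (11-1)·[D(10) + D(9)] = 10·[1,334,961 + 133,496] = 14,684,570; 11!/3 = 39,916,800/3 = 13,305,600.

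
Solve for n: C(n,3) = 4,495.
C(n,3) = n(n−1)(n−2)/3! is increasing in n, and n(n−1)(n−2) = 3!·4,495 = 26,970 ≈ (n−1)^3 gives n ≈ 31.0. Check: C(29,3) = 3,654, C(30,3) = 4,060, C(31,3) = 4,495 ✓. So n = 31.

Answer: 31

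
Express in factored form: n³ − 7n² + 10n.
n(n − 2)(n − 5)

Working:
n³ − 7n² + 10n = n(n² − 7n + 10) = n(n − 2)(n − 5).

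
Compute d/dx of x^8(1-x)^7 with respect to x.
8x^7(1-x)^7 - 7x^8(1-x)^6

Solution: Product rule: 8x^{7}(1-x)^{7} + x^8·(-7)(1-x)^{6}.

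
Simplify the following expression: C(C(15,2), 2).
5,460

Explanation: C(15,2) = 105, then C(105, 2) = 5,460.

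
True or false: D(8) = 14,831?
False

Working:
Derangements of 8 elements: D(8) = (8-1)·[D(7) + D(6)] = 7·[1,854 + 265] = 14,833.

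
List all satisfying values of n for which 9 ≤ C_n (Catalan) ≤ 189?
C_3=5; C_4=14; C_5=42; C_6=132; C_7=429. So valid n = 4, 5, 6.

Answer: 4, 5, 6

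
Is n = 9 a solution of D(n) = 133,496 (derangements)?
Yes

Solution: D(9) = (9-1)·[D(8) + D(7)] = 8·[14,833 + 1,854] = 133,496, which equals 133,496.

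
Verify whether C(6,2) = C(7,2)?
LHS = C(6,2) = 15; RHS = C(7,2) = 21. 15 ≠ 21, so the statement does not hold.
Final answer: False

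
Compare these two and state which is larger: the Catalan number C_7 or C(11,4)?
C_7
C_7 = C(14,7)/(7+1) = 3,432/8 = 429; C(11,4) = 330.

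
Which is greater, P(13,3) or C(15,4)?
P(13,3)=1,716, C(15,4)=1,365.
Final answer: P(13,3)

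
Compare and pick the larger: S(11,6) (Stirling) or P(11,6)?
P(11,6)
S(11,6) = 6·S(10,6) + S(10,5) = 6·22,827 + 42,525 = 179,487; P(11,6) = 332,640.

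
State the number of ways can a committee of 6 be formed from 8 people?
28

C(8,6) = 8! / (6! × (8-6)!)
         = 8! / (6! × 2!)
         = 28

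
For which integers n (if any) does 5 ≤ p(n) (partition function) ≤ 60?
Tabulating p(n) via p(n) = p(n−1) + p(n−2) − p(n−5) − p(n−7) + …: p(3)=3; p(4)=5; p(5)=7; p(6)=11; p(7)=15; p(8)=22; p(9)=30; p(10)=42; p(11)=56; p(12)=77. So valid n = 4, 5, 6, 7, 8, 9, 10, 11.
Final answer: 4, 5, 6, 7, 8, 9, 10, 11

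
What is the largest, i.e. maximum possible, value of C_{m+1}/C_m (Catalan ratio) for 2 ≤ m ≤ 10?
7/2

Working:
C_{m+1}/C_m = 2(2m+1)/(m+2), which increases with m. Maximum at m = 10: 2·21/12 = 7/2.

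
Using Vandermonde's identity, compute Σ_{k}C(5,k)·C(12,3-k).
680

Solution: = C(5+12,3) = C(17,3) = 680.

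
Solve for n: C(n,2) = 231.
22

Solution: C(n,2) = n(n−1)/2! is increasing in n, and n(n−1) = 2!·231 = 462 ≈ (n−0.5)^2 gives n ≈ 22.0. Check: C(20,2) = 190, C(21,2) = 210, C(22,2) = 231 ✓. So n = 22.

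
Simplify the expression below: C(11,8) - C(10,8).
120

Solution: C(11,8) - C(10,8) = C(10,7) = 120.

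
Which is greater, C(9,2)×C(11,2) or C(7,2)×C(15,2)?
C(7,2)×C(15,2)

C(9,2)×C(11,2)=1,980, C(7,2)×C(15,2)=2,205.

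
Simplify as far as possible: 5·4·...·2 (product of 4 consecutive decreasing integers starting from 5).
This is P(5,4) = 5!/(1)! = 120.
Final answer: 120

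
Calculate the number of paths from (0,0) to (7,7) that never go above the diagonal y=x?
429

Solution: Counted by the Catalan number C_7: C_7 = C(14,7)/(7+1) = 3,432/8 = 429.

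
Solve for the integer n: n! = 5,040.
n! is strictly increasing. 5! = 120, 6! = 720, 7! = 5,040 ✓. So n = 7.
Final answer: 7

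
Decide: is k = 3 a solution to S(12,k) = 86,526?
Yes
S(12,3) = 3·S(11,3) + S(11,2) = 3·28,501 + 1,023 = 86,526, which equals 86,526.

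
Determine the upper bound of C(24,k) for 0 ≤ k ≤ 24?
2,704,156

Working:
Maximum at k = 12: C(24,12) = 2,704,156.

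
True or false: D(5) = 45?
False

Working:
Derangements of 5 elements: D(5) = (5-1)·[D(4) + D(3)] = 4·[9 + 2] = 44.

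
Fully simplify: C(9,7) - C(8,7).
28

C(9,7) - C(8,7) = C(8,6) = 28.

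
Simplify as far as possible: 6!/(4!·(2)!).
15

This is C(6,4) = 15.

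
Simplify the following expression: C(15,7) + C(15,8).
12,870

Solution: By Pascal's identity: C(16,8) = 12,870.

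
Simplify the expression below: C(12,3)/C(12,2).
10/3

Working:
C(n,k+1)/C(n,k) = (n−k)/(k+1). Here (12−2)/(2+1) = 10/3 = 10/3.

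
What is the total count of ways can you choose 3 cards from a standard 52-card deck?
22,100

Reasoning: C(52,3) = 22,100.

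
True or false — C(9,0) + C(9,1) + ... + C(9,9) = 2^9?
True

Reasoning: Binomial theorem with x = y = 1: Σ C(9,i) = (1+1)^9 = 2^9 = 512. The statement holds.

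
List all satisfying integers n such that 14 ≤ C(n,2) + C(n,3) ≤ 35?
5, 6

Working:
C(4,2)+C(4,3)=10; C(5,2)+C(5,3)=20; C(6,2)+C(6,3)=35; C(7,2)+C(7,3)=56. So valid n = 5, 6.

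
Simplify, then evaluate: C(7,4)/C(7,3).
1

Solution: C(n,k+1)/C(n,k) = (n−k)/(k+1). Here (7−3)/(3+1) = 4/4 = 1.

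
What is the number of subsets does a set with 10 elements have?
1,024

Each element can be included or excluded: 2^10 = 1,024.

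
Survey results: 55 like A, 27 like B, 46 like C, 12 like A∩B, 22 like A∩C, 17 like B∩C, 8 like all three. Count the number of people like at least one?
85

Explanation: |A∪B∪C| = 55+27+46-12-22-17+8 = 85.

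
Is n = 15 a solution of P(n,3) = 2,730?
Yes

Reasoning: P(15,3) = 15·14·13 = 2,730, which equals 2,730.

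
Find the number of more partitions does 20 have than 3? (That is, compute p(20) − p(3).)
624

Explanation: Pentagonal recurrence p(n) = p(n−1) + p(n−2) − p(n−5) − p(n−7) + …: p(20) = p(19) + p(18) − p(15) − p(13) + p(8) + p(5) = 490 + 385 − 176 − 101 + 22 + 7 = 627.
p(3) = p(2) + p(1) = 2 + 1 = 3.
Difference = 627 − 3 = 624.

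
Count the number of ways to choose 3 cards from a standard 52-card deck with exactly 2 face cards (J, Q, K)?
2,640

Working:
12 face cards and 40 non-face cards: C(12,2) × C(40,1) = 66 × 40 = 2,640.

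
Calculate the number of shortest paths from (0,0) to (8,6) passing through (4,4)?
1,050

Working:
To (4,4): C(8,4)=70. From there: C(6,4)=15. Total: 1,050.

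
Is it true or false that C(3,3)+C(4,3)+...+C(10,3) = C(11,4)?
True

Explanation: Hockey stick identity gives Σ = C(11,4) = 330; RHS C(11,4) = 330.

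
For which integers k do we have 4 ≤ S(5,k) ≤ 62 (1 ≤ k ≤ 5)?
S(5,1)=1; S(5,2)=15; S(5,3)=25; S(5,4)=10; S(5,5)=1. So valid k = 2, 3, 4.
Final answer: 2, 3, 4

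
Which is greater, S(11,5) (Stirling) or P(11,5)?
S(11,5) = 5·S(10,5) + S(10,4) = 5·42,525 + 34,105 = 246,730; P(11,5) = 55,440.

Answer: S(11,5)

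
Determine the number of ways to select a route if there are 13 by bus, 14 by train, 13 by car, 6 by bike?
By the addition principle: 13 + 14 + 13 + 6 = 46.
Final answer: 46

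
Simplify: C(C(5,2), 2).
45

Solution: C(5,2) = 10, then C(10, 2) = 45.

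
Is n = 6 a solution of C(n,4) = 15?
Yes

Working:
C(6,4) = 6·5·4·3/4! = 360/24 = 15, which equals 15.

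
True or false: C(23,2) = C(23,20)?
False

C(23,2) = 253 but C(23,20) = 1,771; symmetry gives C(23,2) = C(23,21), not C(23,20).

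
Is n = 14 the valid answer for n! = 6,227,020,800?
14! = 14·13! = 14·6,227,020,800 = 87,178,291,200, which does not equal 6,227,020,800.

Answer: No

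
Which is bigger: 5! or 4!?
5!=120, 4!=24. 5! > 4!.

Answer: 5!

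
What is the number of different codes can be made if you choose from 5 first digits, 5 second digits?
25

Explanation: By the multiplication principle: 5 × 5 = 25.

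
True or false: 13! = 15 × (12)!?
False

Reasoning: 13! = 13 × 12! = 6,227,020,800, but 15 × 12! = 7,185,024,000.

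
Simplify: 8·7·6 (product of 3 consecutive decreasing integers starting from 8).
336

Explanation: This is P(8,3) = 8!/(5)! = 336.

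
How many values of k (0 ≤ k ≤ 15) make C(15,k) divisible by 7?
10

Solution: Checking C(15,k) mod 7 for k = 0..15: divisible at k = 2, 3, 4, 5, 6, 9, 10, 11, 12, 13. That's 10 values.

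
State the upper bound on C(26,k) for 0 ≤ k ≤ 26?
Maximum at k = 13: C(26,13) = 10,400,600.
Final answer: 10,400,600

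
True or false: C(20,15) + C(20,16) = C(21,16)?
Pascal's identity C(n,k) + C(n,k+1) = C(n+1,k+1): 15,504 + 4,845 = 20,349 = C(21,16).

Answer: True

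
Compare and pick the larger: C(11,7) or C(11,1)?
C(11,7)

Working:
C(11,7)=330, C(11,1)=11.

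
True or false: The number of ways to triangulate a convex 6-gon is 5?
Triangulations of a convex 6-gon are counted by the Catalan number C_4: C_4 = C(8,4)/(4+1) = 70/5 = 14.
Final answer: False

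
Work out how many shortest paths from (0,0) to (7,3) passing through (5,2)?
63

Solution: To (5,2): C(7,5)=21. From there: C(3,2)=3. Total: 63.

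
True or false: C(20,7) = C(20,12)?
False

Working:
C(20,7) = 77,520 but C(20,12) = 125,970; symmetry gives C(20,7) = C(20,13), not C(20,12).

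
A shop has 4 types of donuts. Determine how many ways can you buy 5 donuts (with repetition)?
56

Solution: Stars and bars: C(5+4-1, 5) = C(8, 5) = 56.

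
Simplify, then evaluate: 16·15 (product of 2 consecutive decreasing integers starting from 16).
240

Explanation: This is P(16,2) = 16!/(14)! = 240.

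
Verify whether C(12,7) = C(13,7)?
False

Working:
LHS = C(12,7) = 792; RHS = C(13,7) = 1,716. 792 ≠ 1,716, so the statement does not hold.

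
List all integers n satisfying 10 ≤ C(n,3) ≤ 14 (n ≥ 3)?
5

Working:
C(4,3)=4; C(5,3)=10; C(6,3)=20. So valid n = 5.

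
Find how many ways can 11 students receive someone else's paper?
Using D(n) = (n-1)[D(n-1) + D(n-2)]:
D(11) = (11-1) × [D(10) + D(9)]
      = 10 × [1334961 + 133496]
      = 10 × 1468457
      = 14,684,570
Final answer: 14,684,570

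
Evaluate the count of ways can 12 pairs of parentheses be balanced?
Using the Catalan number formula: C_n = C(2n, n) / (n+1)
C_12 = C(24, 12) / (12+1)
     = 2704156 / 13
     = 208,012
Final answer: 208,012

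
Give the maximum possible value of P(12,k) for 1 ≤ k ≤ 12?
479,001,600

P(12,k) increases in k, so maximum at k = 12: 12! = 479,001,600.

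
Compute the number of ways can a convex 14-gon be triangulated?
208,012

Reasoning: Using the Catalan number formula: C_n = C(2n, n) / (n+1)
C_12 = C(24, 12) / (12+1)
     = 2704156 / 13
     = 208,012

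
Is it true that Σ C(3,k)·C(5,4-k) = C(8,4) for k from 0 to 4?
Vandermonde's identity gives C(8,4) = 70; RHS C(8,4) = 70.

Answer: True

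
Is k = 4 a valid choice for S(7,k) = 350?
S(7,4) = 4·S(6,4) + S(6,3) = 4·65 + 90 = 350, which equals 350.
Final answer: Yes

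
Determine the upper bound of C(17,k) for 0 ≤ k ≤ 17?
24,310

Working:
Maximum at k = 8 or k = 9: C(17,8) = 24,310.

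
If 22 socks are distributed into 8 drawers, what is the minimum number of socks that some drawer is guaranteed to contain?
3

Pigeonhole: ⌈22/8⌉ = 3.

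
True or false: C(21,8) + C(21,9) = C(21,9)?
False
Pascal's identity gives C(22,9) = 497,420, whereas C(21,9) = 293,930.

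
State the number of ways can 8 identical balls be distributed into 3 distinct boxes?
45

Reasoning: C(8+3-1, 3-1) = C(10, 2) = 45.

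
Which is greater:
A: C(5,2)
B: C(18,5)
B

Working:
A=C(5,2)=10, B=C(18,5)=8,568.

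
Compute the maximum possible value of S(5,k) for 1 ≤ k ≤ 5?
25

Working:
Row S(5,k) for k = 1..5 (via S(n,k) = k·S(n−1,k) + S(n−1,k−1)): 1, 15, 25, 10, 1. The row is unimodal; maximum at k = 3: 25.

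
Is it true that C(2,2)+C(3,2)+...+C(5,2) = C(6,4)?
Hockey stick identity gives Σ = C(6,3) = 20; RHS C(6,4) = 15.

Answer: False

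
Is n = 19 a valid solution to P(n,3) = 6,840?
P(19,3) = 19·18·17 = 5,814, which does not equal 6,840.
Final answer: No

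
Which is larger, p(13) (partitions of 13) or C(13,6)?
C(13,6)
Pentagonal recurrence p(n) = p(n−1) + p(n−2) − p(n−5) − p(n−7) + …: p(13) = p(12) + p(11) − p(8) − p(6) + p(1) = 77 + 56 − 22 − 11 + 1 = 101; C(13,6) = 1,716.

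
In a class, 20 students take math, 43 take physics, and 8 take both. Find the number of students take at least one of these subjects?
55

|A∪B| = |A|+|B|-|A∩B| = 20+43-8 = 55.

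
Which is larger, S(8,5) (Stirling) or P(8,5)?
S(8,5) = 5·S(7,5) + S(7,4) = 5·140 + 350 = 1,050; P(8,5) = 6,720.
Final answer: P(8,5)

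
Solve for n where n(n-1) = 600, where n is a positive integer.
25

Working:
n² − n − 600 = 0, so n = (1 ± √(1 + 4·600))/2 = (1 ± √2,401)/2 = (1 ± 49)/2, i.e. n = 25 or n = -24. Taking the positive root, n = 25 (check: 25×24 = 600).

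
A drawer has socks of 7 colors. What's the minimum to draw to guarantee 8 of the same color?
Worst case: 7 of each = 49. One more: 50.

Answer: 50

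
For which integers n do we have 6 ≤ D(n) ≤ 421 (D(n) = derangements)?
Using D(n) = (n−1)[D(n−1) + D(n−2)] with D(1)=0, D(2)=1: D(3)=2; D(4)=9; D(5)=44; D(6)=265; D(7)=1,854. So valid n = 4, 5, 6.
Final answer: 4, 5, 6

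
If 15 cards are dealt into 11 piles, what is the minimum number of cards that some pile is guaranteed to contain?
Pigeonhole: ⌈15/11⌉ = 2.
Final answer: 2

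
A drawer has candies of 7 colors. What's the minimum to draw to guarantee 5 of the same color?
29

Working:
Worst case: 4 of each = 28. One more: 29.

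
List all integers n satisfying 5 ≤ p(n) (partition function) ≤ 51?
4, 5, 6, 7, 8, 9, 10
Tabulating p(n) via p(n) = p(n−1) + p(n−2) − p(n−5) − p(n−7) + …: p(3)=3; p(4)=5; p(5)=7; p(6)=11; p(7)=15; p(8)=22; p(9)=30; p(10)=42; p(11)=56. So valid n = 4, 5, 6, 7, 8, 9, 10.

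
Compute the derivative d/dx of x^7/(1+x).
Quotient rule: [7x^{6}(1+x) - x^7]/(1+x)².
Final answer: (7x^6(1+x) - x^7)/(1+x)²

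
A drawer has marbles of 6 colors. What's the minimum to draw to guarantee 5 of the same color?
25
Worst case: 4 of each = 24. One more: 25.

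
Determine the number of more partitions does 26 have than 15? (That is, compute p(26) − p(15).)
Pentagonal recurrence p(n) = p(n−1) + p(n−2) − p(n−5) − p(n−7) + …: p(26) = p(25) + p(24) − p(21) − p(19) + p(14) + p(11) − p(4) − p(0) = 1,958 + 1,575 − 792 − 490 + 135 + 56 − 5 − 1 = 2,436.
p(15) = p(14) + p(13) − p(10) − p(8) + p(3) + p(0) = 135 + 101 − 42 − 22 + 3 + 1 = 176.
Difference = 2,436 − 176 = 2,260.
Final answer: 2,260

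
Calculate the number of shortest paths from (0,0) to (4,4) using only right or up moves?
70
Choose 4 rights from 8 moves: C(8,4) = 70.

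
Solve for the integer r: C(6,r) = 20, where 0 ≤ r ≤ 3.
3
C(6,r) is increasing for 0 ≤ r ≤ 3. Stepping up (C(6,r+1) = C(6,r)·(6−r)/(r+1)): C(6,1) = 6, C(6,2) = 15, C(6,3) = 20 ✓. So r = 3.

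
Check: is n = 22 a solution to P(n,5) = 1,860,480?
No

Solution: P(22,5) = 22·21·20·19·18 = 3,160,080, which does not equal 1,860,480.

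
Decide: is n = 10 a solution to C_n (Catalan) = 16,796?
C_10 = C(20,10)/(10+1) = 184,756/11 = 16,796, which equals 16,796.

Answer: Yes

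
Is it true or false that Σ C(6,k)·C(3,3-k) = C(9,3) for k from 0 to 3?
True

Working:
Vandermonde's identity gives C(9,3) = 84; RHS C(9,3) = 84.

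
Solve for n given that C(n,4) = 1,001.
C(n,4) = n(n−1)(n−2)(n−3)/4! is increasing in n, and n(n−1)(n−2)(n−3) = 4!·1,001 = 24,024 ≈ (n−1.5)^4 gives n ≈ 13.9. Check: C(12,4) = 495, C(13,4) = 715, C(14,4) = 1,001 ✓. So n = 14.
Final answer: 14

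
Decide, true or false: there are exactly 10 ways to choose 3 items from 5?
C(5,3) = 10.
Final answer: True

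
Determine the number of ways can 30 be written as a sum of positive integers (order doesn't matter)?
5,604

Explanation: Pentagonal recurrence p(n) = p(n−1) + p(n−2) − p(n−5) − p(n−7) + …: p(30) = p(29) + p(28) − p(25) − p(23) + p(18) + p(15) − p(8) − p(4) = 4,565 + 3,718 − 1,958 − 1,255 + 385 + 176 − 22 − 5 = 5,604.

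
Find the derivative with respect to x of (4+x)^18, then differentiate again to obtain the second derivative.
First derivative: 18(4+x)^{17}. Second derivative: 18·17·(4+x)^{16} = 306(4+x)^{16}.
Final answer: 306(4+x)^16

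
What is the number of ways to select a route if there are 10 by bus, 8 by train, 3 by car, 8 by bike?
29

Explanation: By the addition principle: 10 + 8 + 3 + 8 = 29.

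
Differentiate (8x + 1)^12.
Chain rule: 12(8x+1)^{11} × 8 = 96(8x+1)^{11}.

Answer: 96(8x + 1)^11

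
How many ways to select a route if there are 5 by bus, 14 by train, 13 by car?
32

By the addition principle: 5 + 14 + 13 = 32.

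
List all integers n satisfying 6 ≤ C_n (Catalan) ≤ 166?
4, 5, 6
C_3=5; C_4=14; C_5=42; C_6=132; C_7=429. So valid n = 4, 5, 6.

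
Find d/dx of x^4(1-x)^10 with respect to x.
4x^3(1-x)^10 - 10x^4(1-x)^9

Reasoning: Product rule: 4x^{3}(1-x)^{10} + x^4·(-10)(1-x)^{9}.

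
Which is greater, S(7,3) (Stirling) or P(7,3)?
S(7,3)

Working:
S(7,3) = 3·S(6,3) + S(6,2) = 3·90 + 31 = 301; P(7,3) = 210.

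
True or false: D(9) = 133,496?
True

Explanation: Derangements of 9 elements: D(9) = (9-1)·[D(8) + D(7)] = 8·[14,833 + 1,854] = 133,496.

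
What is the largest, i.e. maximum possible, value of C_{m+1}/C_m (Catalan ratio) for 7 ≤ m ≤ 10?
C_{m+1}/C_m = 2(2m+1)/(m+2), which increases with m. Maximum at m = 10: 2·21/12 = 7/2.
Final answer: 7/2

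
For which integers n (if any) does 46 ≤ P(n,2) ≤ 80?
8, 9

P(7,2)=42; P(8,2)=56; P(9,2)=72; P(10,2)=90. So valid n = 8, 9.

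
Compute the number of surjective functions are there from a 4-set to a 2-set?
14

Explanation: Onto functions = 2! × S(4,2)
First compute S(4,2) via recurrence:
Using the Stirling recurrence: S(n,k) = k·S(n-1,k) + S(n-1,k-1)
S(4,2) = 2·S(3,2) + S(3,1)
         = 2·3 + 1
         = 6 + 1
         = 7
Then: 2 × 7 = 14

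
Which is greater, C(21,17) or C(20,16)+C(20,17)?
By Pascal's identity: C(21,17) = C(20,16)+C(20,17) = 5,985. Equal.
Final answer: Equal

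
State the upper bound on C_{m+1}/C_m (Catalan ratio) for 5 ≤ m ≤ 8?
17/5

Explanation: C_{m+1}/C_m = 2(2m+1)/(m+2), which increases with m. Maximum at m = 8: 2·17/10 = 17/5.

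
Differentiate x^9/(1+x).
Quotient rule: [9x^{8}(1+x) - x^9]/(1+x)².
Final answer: (9x^8(1+x) - x^9)/(1+x)²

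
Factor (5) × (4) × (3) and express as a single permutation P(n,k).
P(5,3) = 5!/(2)!

Product of 3 consecutive descending integers starting at 5: P(5,3) = 5!/2! = 60.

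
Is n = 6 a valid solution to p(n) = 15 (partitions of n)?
No

Working:
Pentagonal recurrence p(n) = p(n−1) + p(n−2) − p(n−5) − p(n−7) + …: p(6) = p(5) + p(4) − p(1) = 7 + 5 − 1 = 11, which does not equal 15.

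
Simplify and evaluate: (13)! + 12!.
6,706,022,400

(13)! + 12! = (13)·12! + 12! = (13+1)·12! = 14·12! = 6,706,022,400.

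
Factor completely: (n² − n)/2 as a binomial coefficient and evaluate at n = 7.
C(n,2); C(7,2) = 21

(n² − n)/2 = n(n−1)/2 = C(n,2). At n = 7: C(7,2) = 21.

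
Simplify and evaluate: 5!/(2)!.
This equals 5×4×3 = 60.
Final answer: 60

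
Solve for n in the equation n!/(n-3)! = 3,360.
16

Working:
n!/(n-3)! = n×(n-1)×(n-2), a product of 3 consecutive integers ≈ (n−1)^3. 3,360^(1/3) + 1 ≈ 16.0; check n = 16: 16×15×14 = 3,360 ✓. So n = 16.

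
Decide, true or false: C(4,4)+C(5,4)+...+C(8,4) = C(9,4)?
True

Explanation: Hockey stick identity gives Σ = C(9,5) = 126; RHS C(9,4) = 126.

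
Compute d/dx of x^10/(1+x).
Quotient rule: [10x^{9}(1+x) - x^10]/(1+x)².
Final answer: (10x^9(1+x) - x^10)/(1+x)²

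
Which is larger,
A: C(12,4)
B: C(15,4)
A=C(12,4)=495, B=C(15,4)=1,365.

Answer: B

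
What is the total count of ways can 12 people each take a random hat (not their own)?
176,214,841

Working:
Using D(n) = (n-1)[D(n-1) + D(n-2)]:
D(12) = (12-1) × [D(11) + D(10)]
      = 11 × [14684570 + 1334961]
      = 11 × 16019531
      = 176,214,841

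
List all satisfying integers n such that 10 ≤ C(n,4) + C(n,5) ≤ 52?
C(5,4)+C(5,5)=6; C(6,4)+C(6,5)=21; C(7,4)+C(7,5)=56. So valid n = 6.

Answer: 6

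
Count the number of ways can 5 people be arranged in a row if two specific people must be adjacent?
48
Treat pair as unit: (5-1)! arrangements × 2 internal orders = 48.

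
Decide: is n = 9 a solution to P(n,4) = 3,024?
Yes

P(9,4) = 9·8·7·6 = 3,024, which equals 3,024.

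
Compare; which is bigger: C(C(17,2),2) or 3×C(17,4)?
C(C(17,2),2)
C(C(17,2),2)=9,180, 3×C(17,4)=7,140.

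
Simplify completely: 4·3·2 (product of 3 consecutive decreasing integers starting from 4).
24

Explanation: This is P(4,3) = 4!/(1)! = 24.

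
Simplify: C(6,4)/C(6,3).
C(n,k+1)/C(n,k) = (n−k)/(k+1). Here (6−3)/(3+1) = 3/4 = 3/4.
Final answer: 3/4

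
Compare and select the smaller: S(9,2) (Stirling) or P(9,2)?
P(9,2)

Working:
S(9,2) = 2·S(8,2) + S(8,1) = 2·127 + 1 = 255; P(9,2) = 72.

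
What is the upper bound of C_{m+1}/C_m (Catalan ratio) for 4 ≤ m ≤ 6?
C_{m+1}/C_m = 2(2m+1)/(m+2), which increases with m. Maximum at m = 6: 2·13/8 = 13/4.
Final answer: 13/4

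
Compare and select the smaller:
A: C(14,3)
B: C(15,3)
A

Solution: A=C(14,3)=364, B=C(15,3)=455.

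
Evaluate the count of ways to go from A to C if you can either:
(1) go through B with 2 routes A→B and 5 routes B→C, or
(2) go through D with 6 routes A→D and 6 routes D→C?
46

Explanation: Route via B: 2×5=10. Route via D: 6×6=36. Total: 46.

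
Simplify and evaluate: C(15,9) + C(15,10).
By Pascal's identity: C(16,10) = 8,008.

Answer: 8,008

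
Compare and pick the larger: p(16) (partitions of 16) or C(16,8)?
C(16,8)

Explanation: Pentagonal recurrence p(n) = p(n−1) + p(n−2) − p(n−5) − p(n−7) + …: p(16) = p(15) + p(14) − p(11) − p(9) + p(4) + p(1) = 176 + 135 − 56 − 30 + 5 + 1 = 231; C(16,8) = 12,870.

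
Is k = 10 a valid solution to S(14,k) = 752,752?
Yes

Working:
S(14,10) = 10·S(13,10) + S(13,9) = 10·39,325 + 359,502 = 752,752, which equals 752,752.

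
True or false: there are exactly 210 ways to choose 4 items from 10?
True

Solution: C(10,4) = 210.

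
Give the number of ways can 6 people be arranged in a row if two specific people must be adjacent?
Treat pair as unit: (6-1)! arrangements × 2 internal orders = 240.

Answer: 240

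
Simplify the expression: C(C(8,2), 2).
378

Explanation: C(8,2) = 28, then C(28, 2) = 378.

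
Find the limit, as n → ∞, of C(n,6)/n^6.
1/720
C(n,6) ≈ n^6/6! for large n. Limit = 1/6! = 1/720.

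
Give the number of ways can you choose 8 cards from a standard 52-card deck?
752,538,150

Solution: C(52,8) = 752,538,150.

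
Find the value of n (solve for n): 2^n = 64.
6

Solution: 2^6 = 64, so n = 6.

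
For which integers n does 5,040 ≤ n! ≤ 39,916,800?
7, 8, 9, 10, 11

Working:
n! is strictly increasing; 7! = 5,040 and 11! = 39,916,800, so valid n = 7, 8, 9, 10, 11.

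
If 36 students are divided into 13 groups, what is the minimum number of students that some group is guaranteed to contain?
3
Pigeonhole: ⌈36/13⌉ = 3.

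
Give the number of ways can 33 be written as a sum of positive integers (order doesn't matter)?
10,143

Solution: Pentagonal recurrence p(n) = p(n−1) + p(n−2) − p(n−5) − p(n−7) + …: p(33) = p(32) + p(31) − p(28) − p(26) + p(21) + p(18) − p(11) − p(7) = 8,349 + 6,842 − 3,718 − 2,436 + 792 + 385 − 56 − 15 = 10,143.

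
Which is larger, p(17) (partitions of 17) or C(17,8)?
C(17,8)

Solution: Pentagonal recurrence p(n) = p(n−1) + p(n−2) − p(n−5) − p(n−7) + …: p(17) = p(16) + p(15) − p(12) − p(10) + p(5) + p(2) = 231 + 176 − 77 − 42 + 7 + 2 = 297; C(17,8) = 24,310.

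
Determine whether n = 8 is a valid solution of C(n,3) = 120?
No

Working:
C(8,3) = 8·7·6/3! = 336/6 = 56, which does not equal 120.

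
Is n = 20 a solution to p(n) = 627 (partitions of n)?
Yes

Reasoning: Pentagonal recurrence p(n) = p(n−1) + p(n−2) − p(n−5) − p(n−7) + …: p(20) = p(19) + p(18) − p(15) − p(13) + p(8) + p(5) = 490 + 385 − 176 − 101 + 22 + 7 = 627, which equals 627.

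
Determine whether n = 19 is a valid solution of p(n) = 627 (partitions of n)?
No

Pentagonal recurrence p(n) = p(n−1) + p(n−2) − p(n−5) − p(n−7) + …: p(19) = p(18) + p(17) − p(14) − p(12) + p(7) + p(4) = 385 + 297 − 135 − 77 + 15 + 5 = 490, which does not equal 627.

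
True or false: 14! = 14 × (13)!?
True

Solution: By definition n! = n × (n-1)!, so 14! = 14 × 13!.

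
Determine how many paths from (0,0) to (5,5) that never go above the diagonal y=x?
42

Working:
Counted by the Catalan number C_5: C_5 = C(10,5)/(5+1) = 252/6 = 42.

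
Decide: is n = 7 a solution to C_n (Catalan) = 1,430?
No

Solution: C_7 = C(14,7)/(7+1) = 3,432/8 = 429, which does not equal 1,430.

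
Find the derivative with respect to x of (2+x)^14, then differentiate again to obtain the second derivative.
182(2+x)^12

Reasoning: First derivative: 14(2+x)^{13}. Second derivative: 14·13·(2+x)^{12} = 182(2+x)^{12}.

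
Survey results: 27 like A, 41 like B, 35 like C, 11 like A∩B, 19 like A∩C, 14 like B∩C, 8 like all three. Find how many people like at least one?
67
|A∪B∪C| = 27+41+35-11-19-14+8 = 67.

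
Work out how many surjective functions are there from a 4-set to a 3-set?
36

Reasoning: Onto functions = 3! × S(4,3)
First compute S(4,3) via recurrence:
Using the Stirling recurrence: S(n,k) = k·S(n-1,k) + S(n-1,k-1)
S(4,3) = 3·S(3,3) + S(3,2)
         = 3·1 + 3
         = 3 + 3
         = 6
Then: 6 × 6 = 36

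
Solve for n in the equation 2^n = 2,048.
11

Reasoning: 2,048 = 1,024 × 2 = 2^10 × 2^1 = 2^11, so n = 11.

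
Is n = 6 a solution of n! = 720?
6! = 6·5! = 6·120 = 720, which equals 720.

Answer: Yes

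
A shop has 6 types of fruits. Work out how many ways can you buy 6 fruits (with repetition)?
462

Reasoning: Stars and bars: C(6+6-1, 6) = C(11, 6) = 462.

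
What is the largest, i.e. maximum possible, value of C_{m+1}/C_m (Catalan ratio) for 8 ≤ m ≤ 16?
11/3

Working:
C_{m+1}/C_m = 2(2m+1)/(m+2), which increases with m. Maximum at m = 16: 2·33/18 = 11/3.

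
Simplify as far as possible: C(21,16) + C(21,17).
26,334

Working:
By Pascal's identity: C(22,17) = 26,334.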